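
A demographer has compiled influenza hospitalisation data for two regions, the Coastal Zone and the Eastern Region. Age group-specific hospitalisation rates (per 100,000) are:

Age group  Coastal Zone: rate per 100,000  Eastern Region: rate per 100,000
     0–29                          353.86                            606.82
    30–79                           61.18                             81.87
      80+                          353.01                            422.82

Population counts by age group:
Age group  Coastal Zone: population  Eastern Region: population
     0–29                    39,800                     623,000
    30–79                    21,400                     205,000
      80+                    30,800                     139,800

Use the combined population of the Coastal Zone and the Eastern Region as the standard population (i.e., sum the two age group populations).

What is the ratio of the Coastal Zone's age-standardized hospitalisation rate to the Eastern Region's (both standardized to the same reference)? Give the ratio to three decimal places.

Combined standard total = 1,059,800; weights = 0.6254, 0.2136, 0.1610.
The Coastal Zone: 0.6254×353.86 + 0.2136×61.18 + 0.1610×353.01 = 291.1993 per 100,000.
The Eastern Region: 0.6254×606.82 + 0.2136×81.87 + 0.1610×422.82 = 465.0583 per 100,000.
Ratio = 291.1993 ÷ 465.0583 = 0.62616.

0.626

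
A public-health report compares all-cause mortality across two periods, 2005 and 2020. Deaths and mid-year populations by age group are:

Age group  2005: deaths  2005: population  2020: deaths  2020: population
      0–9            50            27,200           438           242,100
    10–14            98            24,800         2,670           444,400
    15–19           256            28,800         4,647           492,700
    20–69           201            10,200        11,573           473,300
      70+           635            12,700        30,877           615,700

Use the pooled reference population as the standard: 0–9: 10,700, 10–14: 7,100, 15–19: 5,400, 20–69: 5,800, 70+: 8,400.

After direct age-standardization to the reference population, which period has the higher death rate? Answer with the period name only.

Age-specific rates per 100,000 for 2005: 183.82, 395.16, 888.89, 1970.59, 5000.00.
For 2020: 180.92, 600.81, 943.17, 2445.17, 5014.94.
Standard total = 37,400; weights = 0.2861, 0.1898, 0.1444, 0.1551, 0.2246.
2005: 0.2861×183.82 + 0.1898×395.16 + 0.1444×888.89 + 0.1551×1970.59 + 0.2246×5000.00 = 1684.5446 per 100,000.
2020: 0.2861×180.92 + 0.1898×600.81 + 0.1444×943.17 + 0.1551×2445.17 + 0.2246×5014.94 = 1807.5454 per 100,000.

2020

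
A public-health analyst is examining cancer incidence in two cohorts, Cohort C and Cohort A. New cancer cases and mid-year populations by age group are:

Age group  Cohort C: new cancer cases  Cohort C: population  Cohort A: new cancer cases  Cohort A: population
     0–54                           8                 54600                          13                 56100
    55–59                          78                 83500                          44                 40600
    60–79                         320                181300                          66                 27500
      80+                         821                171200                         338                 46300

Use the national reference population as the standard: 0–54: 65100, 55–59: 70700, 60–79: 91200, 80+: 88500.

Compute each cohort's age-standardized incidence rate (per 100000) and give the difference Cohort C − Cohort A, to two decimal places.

-93.72

Age-specific rates per 100000 for Cohort C: 14.65, 93.41, 176.50, 479.56.
For Cohort A: 23.17, 108.37, 240.00, 730.02.
Standard total = 315500; weights = 0.2063, 0.2241, 0.2891, 0.2805.
Cohort C: 0.2063×14.65 + 0.2241×93.41 + 0.2891×176.50 + 0.2805×479.56 = 209.4959 per 100000.
Cohort A: 0.2063×23.17 + 0.2241×108.37 + 0.2891×240.00 + 0.2805×730.02 = 303.2188 per 100000.
Difference = 209.4959 − 303.2188 = -93.7229.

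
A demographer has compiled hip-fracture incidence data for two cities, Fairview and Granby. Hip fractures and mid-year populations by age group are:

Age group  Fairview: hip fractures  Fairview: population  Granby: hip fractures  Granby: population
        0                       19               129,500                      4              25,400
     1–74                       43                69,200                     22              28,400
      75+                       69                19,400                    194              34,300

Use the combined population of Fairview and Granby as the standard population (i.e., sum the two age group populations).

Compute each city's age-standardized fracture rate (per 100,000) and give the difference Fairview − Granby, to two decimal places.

Age-specific rates per 100,000 for Fairview: 14.67, 62.14, 355.67.
For Granby: 15.75, 77.46, 565.60.
Combined standard total = 306,200; weights = 0.5059, 0.3187, 0.1754.
Fairview: 0.5059×14.67 + 0.3187×62.14 + 0.1754×355.67 = 89.6045 per 100,000.
Granby: 0.5059×15.75 + 0.3187×77.46 + 0.1754×565.60 = 131.8502 per 100,000.
Difference = 89.6045 − 131.8502 = -42.2457.

-42.25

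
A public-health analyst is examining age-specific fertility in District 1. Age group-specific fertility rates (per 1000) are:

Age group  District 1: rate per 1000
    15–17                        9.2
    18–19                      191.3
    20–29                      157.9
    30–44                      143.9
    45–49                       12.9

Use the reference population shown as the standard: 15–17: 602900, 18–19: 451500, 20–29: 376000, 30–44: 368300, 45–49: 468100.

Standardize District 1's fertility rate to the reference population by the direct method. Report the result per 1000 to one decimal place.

92.8

Standard total = 2266800; weights = 0.2660, 0.1992, 0.1659, 0.1625, 0.2065.
Standardized rate: 0.2660×9.2 + 0.1992×191.3 + 0.1659×157.9 + 0.1625×143.9 + 0.2065×12.9 = 92.7854 per 1000.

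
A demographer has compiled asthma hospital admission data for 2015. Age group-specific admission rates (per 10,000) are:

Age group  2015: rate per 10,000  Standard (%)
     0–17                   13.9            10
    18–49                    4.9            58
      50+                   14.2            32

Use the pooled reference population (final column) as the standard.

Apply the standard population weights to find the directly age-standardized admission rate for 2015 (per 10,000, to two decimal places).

Standard weights: 0.10, 0.58, 0.32.
Standardized rate: 0.1000×13.9 + 0.5800×4.9 + 0.3200×14.2 = 8.7760 per 10,000.

8.78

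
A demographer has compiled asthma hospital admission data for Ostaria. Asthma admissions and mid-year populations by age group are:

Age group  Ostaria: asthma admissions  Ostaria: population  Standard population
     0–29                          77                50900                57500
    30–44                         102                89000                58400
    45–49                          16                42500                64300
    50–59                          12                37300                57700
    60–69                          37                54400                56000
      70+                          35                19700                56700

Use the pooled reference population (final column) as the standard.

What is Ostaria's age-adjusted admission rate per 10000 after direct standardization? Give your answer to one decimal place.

Age-specific rates per 10000 for Ostaria: 15.13, 11.46, 3.76, 3.22, 6.80, 17.77.
Standard total = 350600; weights = 0.1640, 0.1666, 0.1834, 0.1646, 0.1597, 0.1617.
Standardized rate: 0.1640×15.13 + 0.1666×11.46 + 0.1834×3.76 + 0.1646×3.22 + 0.1597×6.80 + 0.1617×17.77 = 9.5696 per 10000.

9.6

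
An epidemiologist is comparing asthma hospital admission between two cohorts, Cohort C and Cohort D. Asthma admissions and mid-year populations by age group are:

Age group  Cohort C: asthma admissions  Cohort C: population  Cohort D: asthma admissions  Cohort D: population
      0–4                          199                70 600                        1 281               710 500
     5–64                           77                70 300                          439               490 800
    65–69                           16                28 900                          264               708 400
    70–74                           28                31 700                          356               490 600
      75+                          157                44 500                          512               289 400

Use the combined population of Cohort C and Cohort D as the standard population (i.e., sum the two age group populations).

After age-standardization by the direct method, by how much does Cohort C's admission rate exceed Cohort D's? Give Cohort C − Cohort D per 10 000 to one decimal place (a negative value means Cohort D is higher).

5.8

Age-specific rates per 10 000 for Cohort C: 28.19, 10.95, 5.54, 8.83, 35.28.
For Cohort D: 18.03, 8.94, 3.73, 7.26, 17.69.
Combined standard total = 2 935 700; weights = 0.2661, 0.1911, 0.2511, 0.1779, 0.1137.
Cohort C: 0.2661×28.19 + 0.1911×10.95 + 0.2511×5.54 + 0.1779×8.83 + 0.1137×35.28 = 16.5678 per 10 000.
Cohort D: 0.2661×18.03 + 0.1911×8.94 + 0.2511×3.73 + 0.1779×7.26 + 0.1137×17.69 = 10.7459 per 10 000.
Difference = 16.5678 − 10.7459 = 5.8220.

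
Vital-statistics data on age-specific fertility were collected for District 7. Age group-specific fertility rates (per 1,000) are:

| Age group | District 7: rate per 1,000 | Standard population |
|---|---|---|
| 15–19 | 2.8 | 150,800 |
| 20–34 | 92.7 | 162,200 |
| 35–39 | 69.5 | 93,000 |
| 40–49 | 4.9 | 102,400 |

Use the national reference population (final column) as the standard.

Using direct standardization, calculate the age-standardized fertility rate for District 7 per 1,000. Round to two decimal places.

Standard total = 508,400; weights = 0.2966, 0.3190, 0.1829, 0.2014.
Standardized rate: 0.2966×2.8 + 0.3190×92.7 + 0.1829×69.5 + 0.2014×4.9 = 44.1059 per 1,000.

44.11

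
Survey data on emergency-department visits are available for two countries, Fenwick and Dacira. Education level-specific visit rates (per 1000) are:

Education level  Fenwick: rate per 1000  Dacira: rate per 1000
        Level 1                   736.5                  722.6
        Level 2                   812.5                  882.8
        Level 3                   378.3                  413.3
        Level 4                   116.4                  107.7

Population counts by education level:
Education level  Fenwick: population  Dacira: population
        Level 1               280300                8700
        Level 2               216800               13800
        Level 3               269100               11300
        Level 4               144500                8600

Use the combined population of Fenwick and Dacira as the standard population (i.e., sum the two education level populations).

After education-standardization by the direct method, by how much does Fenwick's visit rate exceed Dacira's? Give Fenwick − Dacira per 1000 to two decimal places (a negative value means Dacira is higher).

-21.69

Combined standard total = 953100; weights = 0.3032, 0.2419, 0.2942, 0.1606.
Fenwick: 0.3032×736.5 + 0.2419×812.5 + 0.2942×378.3 + 0.1606×116.4 = 549.8973 per 1000.
Dacira: 0.3032×722.6 + 0.2419×882.8 + 0.2942×413.3 + 0.1606×107.7 = 571.5909 per 1000.
Difference = 549.8973 − 571.5909 = -21.6935.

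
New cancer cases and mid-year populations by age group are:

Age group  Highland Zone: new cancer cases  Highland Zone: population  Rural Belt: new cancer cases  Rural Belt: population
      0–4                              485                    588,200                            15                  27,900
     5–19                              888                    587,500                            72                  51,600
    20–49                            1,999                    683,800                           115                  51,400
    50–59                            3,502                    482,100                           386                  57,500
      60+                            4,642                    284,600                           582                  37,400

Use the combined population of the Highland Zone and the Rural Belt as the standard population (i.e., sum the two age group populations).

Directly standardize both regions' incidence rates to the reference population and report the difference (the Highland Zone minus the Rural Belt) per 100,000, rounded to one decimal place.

45.4

Age-specific rates per 100,000 for the Highland Zone: 82.45, 151.15, 292.34, 726.41, 1631.06.
For the Rural Belt: 53.76, 139.53, 223.74, 671.30, 1556.15.
Combined standard total = 2,852,000; weights = 0.2160, 0.2241, 0.2578, 0.1892, 0.1129.
The Highland Zone: 0.2160×82.45 + 0.2241×151.15 + 0.2578×292.34 + 0.1892×726.41 + 0.1129×1631.06 = 448.6311 per 100,000.
The Rural Belt: 0.2160×53.76 + 0.2241×139.53 + 0.2578×223.74 + 0.1892×671.30 + 0.1129×1556.15 = 403.2632 per 100,000.
Difference = 448.6311 − 403.2632 = 45.3679.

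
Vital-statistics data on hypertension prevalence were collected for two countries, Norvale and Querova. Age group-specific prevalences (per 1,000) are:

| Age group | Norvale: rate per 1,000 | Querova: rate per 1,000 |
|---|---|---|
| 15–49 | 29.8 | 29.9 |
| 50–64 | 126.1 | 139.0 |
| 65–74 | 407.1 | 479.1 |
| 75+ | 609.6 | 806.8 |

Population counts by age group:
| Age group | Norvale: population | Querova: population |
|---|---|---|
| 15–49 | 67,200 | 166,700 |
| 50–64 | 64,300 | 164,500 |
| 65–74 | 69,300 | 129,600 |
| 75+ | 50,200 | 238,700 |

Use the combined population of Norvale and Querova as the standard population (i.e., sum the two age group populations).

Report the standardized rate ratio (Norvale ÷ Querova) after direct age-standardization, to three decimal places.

Combined standard total = 950,500; weights = 0.2461, 0.2407, 0.2093, 0.3039.
Norvale: 0.2461×29.8 + 0.2407×126.1 + 0.2093×407.1 + 0.3039×609.6 = 308.1615 per 1,000.
Querova: 0.2461×29.9 + 0.2407×139.0 + 0.2093×479.1 + 0.3039×806.8 = 386.2960 per 1,000.
Ratio = 308.1615 ÷ 386.2960 = 0.79773.

0.798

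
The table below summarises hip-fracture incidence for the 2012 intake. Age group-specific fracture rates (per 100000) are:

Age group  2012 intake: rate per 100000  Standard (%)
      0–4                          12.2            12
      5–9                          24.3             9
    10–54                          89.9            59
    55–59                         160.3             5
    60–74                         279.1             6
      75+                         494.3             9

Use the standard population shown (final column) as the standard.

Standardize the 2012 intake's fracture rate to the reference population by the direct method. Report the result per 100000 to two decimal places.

Standard weights: 0.12, 0.09, 0.59, 0.05, 0.06, 0.09.
Standardized rate: 0.1200×12.2 + 0.0900×24.3 + 0.5900×89.9 + 0.0500×160.3 + 0.0600×279.1 + 0.0900×494.3 = 125.9400 per 100000.

125.94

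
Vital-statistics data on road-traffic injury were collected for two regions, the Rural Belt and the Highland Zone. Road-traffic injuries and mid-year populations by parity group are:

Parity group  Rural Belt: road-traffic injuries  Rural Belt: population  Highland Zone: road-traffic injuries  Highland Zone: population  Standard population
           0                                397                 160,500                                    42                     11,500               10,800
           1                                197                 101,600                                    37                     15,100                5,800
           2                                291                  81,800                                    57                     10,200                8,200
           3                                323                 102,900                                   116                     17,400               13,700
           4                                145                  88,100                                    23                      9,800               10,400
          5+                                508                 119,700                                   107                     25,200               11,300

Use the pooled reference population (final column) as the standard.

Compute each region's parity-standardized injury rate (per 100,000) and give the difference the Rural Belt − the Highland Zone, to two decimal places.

-146.17

Parity-specific rates per 100,000 for the Rural Belt: 247.35, 193.90, 355.75, 313.90, 164.59, 424.39.
For the Highland Zone: 365.22, 245.03, 558.82, 666.67, 234.69, 424.60.
Standard total = 60,200; weights = 0.1794, 0.0963, 0.1362, 0.2276, 0.1728, 0.1877.
The Rural Belt: 0.1794×247.35 + 0.0963×193.90 + 0.1362×355.75 + 0.2276×313.90 + 0.1728×164.59 + 0.1877×424.39 = 291.0442 per 100,000.
The Highland Zone: 0.1794×365.22 + 0.0963×245.03 + 0.1362×558.82 + 0.2276×666.67 + 0.1728×234.69 + 0.1877×424.60 = 437.2103 per 100,000.
Difference = 291.0442 − 437.2103 = -146.1661.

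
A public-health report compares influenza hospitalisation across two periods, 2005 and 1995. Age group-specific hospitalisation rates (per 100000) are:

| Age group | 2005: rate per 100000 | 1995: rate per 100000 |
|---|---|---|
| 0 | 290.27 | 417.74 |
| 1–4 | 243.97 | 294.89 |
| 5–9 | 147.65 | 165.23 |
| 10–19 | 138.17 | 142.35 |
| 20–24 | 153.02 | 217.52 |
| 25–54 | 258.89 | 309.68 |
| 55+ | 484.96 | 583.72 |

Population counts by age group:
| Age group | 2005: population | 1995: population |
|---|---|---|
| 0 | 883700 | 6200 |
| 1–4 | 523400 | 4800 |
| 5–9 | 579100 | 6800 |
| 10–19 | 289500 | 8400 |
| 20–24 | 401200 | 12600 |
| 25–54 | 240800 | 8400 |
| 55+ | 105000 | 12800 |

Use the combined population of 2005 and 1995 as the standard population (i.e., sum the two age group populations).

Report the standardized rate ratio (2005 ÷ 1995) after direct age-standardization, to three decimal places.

0.775

Combined standard total = 3082700; weights = 0.2887, 0.1713, 0.1901, 0.0966, 0.1342, 0.0808, 0.0382.
2005: 0.2887×290.27 + 0.1713×243.97 + 0.1901×147.65 + 0.0966×138.17 + 0.1342×153.02 + 0.0808×258.89 + 0.0382×484.96 = 227.0116 per 100000.
1995: 0.2887×417.74 + 0.1713×294.89 + 0.1901×165.23 + 0.0966×142.35 + 0.1342×217.52 + 0.0808×309.68 + 0.0382×583.72 = 292.8168 per 100000.
Ratio = 227.0116 ÷ 292.8168 = 0.77527.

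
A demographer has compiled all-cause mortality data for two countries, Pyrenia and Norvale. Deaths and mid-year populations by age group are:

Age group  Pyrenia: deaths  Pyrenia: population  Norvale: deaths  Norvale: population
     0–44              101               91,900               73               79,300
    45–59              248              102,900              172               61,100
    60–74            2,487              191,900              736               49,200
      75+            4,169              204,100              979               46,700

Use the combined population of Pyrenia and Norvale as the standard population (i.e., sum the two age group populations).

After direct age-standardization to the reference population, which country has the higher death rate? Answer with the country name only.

Norvale

Age-specific rates per 100,000 for Pyrenia: 109.90, 241.01, 1295.99, 2042.63.
For Norvale: 92.06, 281.51, 1495.93, 2096.36.
Combined standard total = 827,100; weights = 0.2070, 0.1983, 0.2915, 0.3032.
Pyrenia: 0.2070×109.90 + 0.1983×241.01 + 0.2915×1295.99 + 0.3032×2042.63 = 1067.6994 per 100,000.
Norvale: 0.2070×92.06 + 0.1983×281.51 + 0.2915×1495.93 + 0.3032×2096.36 = 1146.6132 per 100,000.
The crude rates (1185.68 vs 829.45) would put Pyrenia higher, but that reflects its age composition; once standardized to a common age structure, Norvale has the higher underlying rate.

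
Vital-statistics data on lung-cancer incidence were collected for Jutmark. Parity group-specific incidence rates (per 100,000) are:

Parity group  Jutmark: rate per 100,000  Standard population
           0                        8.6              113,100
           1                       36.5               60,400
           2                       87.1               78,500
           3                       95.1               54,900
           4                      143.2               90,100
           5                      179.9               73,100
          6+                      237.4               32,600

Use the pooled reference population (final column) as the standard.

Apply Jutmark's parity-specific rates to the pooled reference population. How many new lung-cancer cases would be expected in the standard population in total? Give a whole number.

490

Expected new lung-cancer cases = Σ (standard pop × parity-specific rate ÷ 100,000)
= 113,100×8.6/100,000 + 60,400×36.5/100,000 + 78,500×87.1/100,000 + 54,900×95.1/100,000 + 90,100×143.2/100,000 + 73,100×179.9/100,000 + 32,600×237.4/100,000
= 9.73 + 22.05 + 68.37 + 52.21 + 129.02 + 131.51 + 77.39 = 490.28.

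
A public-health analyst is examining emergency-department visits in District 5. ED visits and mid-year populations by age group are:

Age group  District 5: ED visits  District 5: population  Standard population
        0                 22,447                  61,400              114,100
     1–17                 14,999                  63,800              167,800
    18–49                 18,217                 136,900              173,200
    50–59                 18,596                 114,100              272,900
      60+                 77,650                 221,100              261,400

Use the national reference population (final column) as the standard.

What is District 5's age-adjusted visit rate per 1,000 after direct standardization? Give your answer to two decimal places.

Age-specific rates per 1,000 for District 5: 365.586, 235.094, 133.068, 162.980, 351.199.
Standard total = 989,400; weights = 0.1153, 0.1696, 0.1751, 0.2758, 0.2642.
Standardized rate: 0.1153×365.586 + 0.1696×235.094 + 0.1751×133.068 + 0.2758×162.980 + 0.2642×351.199 = 243.0666 per 1,000.

243.07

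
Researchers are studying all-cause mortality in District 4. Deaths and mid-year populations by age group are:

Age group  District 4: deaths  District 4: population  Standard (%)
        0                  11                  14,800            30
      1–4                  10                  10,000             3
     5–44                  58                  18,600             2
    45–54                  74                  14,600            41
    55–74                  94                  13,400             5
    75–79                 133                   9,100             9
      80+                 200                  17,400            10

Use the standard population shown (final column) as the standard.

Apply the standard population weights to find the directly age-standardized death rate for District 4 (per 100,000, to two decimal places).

Age-specific rates per 100,000 for District 4: 74.32, 100.00, 311.83, 506.85, 701.49, 1461.54, 1149.43.
Standard weights: 0.30, 0.03, 0.02, 0.41, 0.05, 0.09, 0.10.
Standardized rate: 0.3000×74.32 + 0.0300×100.00 + 0.0200×311.83 + 0.4100×506.85 + 0.0500×701.49 + 0.0900×1461.54 + 0.1000×1149.43 = 520.8977 per 100,000.

520.90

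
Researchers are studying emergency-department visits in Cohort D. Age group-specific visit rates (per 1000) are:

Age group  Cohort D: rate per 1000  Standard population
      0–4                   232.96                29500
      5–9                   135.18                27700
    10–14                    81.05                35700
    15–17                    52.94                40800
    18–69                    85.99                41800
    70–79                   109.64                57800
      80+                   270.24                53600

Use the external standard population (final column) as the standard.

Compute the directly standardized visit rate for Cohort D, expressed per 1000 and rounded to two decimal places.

Standard total = 286900; weights = 0.1028, 0.0965, 0.1244, 0.1422, 0.1457, 0.2015, 0.1868.
Standardized rate: 0.1028×232.96 + 0.0965×135.18 + 0.1244×81.05 + 0.1422×52.94 + 0.1457×85.99 + 0.2015×109.64 + 0.1868×270.24 = 139.7235 per 1000.

139.72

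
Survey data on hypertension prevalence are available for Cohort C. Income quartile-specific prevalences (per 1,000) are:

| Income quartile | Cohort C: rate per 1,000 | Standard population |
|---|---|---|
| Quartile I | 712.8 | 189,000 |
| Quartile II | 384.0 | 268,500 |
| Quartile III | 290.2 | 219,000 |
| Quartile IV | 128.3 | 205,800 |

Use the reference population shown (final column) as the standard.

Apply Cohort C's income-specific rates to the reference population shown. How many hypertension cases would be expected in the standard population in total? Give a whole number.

327781

Expected hypertension cases = Σ (standard pop × income-specific rate ÷ 1,000)
= 189,000×712.8/1,000 + 268,500×384.0/1,000 + 219,000×290.2/1,000 + 205,800×128.3/1,000
= 134719.20 + 103104.00 + 63553.80 + 26404.14 = 327781.14.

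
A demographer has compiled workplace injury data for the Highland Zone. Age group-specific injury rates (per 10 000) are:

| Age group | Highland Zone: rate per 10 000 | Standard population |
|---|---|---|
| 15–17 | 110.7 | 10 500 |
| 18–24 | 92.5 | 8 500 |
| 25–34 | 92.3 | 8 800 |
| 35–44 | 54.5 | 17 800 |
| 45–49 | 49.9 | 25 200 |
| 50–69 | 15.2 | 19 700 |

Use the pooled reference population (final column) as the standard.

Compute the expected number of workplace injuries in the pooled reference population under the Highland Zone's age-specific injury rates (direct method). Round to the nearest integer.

529

Expected workplace injuries = Σ (standard pop × age-specific rate ÷ 10 000)
= 10 500×110.7/10 000 + 8 500×92.5/10 000 + 8 800×92.3/10 000 + 17 800×54.5/10 000 + 25 200×49.9/10 000 + 19 700×15.2/10 000
= 116.23 + 78.62 + 81.22 + 97.01 + 125.75 + 29.94 = 528.79.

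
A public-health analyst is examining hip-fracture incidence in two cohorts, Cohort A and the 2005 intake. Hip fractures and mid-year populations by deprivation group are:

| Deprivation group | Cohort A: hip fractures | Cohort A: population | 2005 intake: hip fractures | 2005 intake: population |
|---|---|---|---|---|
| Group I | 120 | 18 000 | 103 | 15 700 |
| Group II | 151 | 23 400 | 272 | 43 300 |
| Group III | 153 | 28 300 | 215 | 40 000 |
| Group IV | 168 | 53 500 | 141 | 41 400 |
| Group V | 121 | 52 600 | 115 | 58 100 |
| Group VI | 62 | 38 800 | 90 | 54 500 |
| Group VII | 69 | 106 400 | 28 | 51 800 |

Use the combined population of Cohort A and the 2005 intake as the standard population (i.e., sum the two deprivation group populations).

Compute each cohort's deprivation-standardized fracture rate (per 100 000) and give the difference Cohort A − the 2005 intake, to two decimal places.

6.32

Deprivation-specific rates per 100 000 for Cohort A: 666.67, 645.30, 540.64, 314.02, 230.04, 159.79, 64.85.
For the 2005 intake: 656.05, 628.18, 537.50, 340.58, 197.93, 165.14, 54.05.
Combined standard total = 625 800; weights = 0.0539, 0.1066, 0.1091, 0.1516, 0.1769, 0.1491, 0.2528.
Cohort A: 0.0539×666.67 + 0.1066×645.30 + 0.1091×540.64 + 0.1516×314.02 + 0.1769×230.04 + 0.1491×159.79 + 0.2528×64.85 = 292.2134 per 100 000.
The 2005 intake: 0.0539×656.05 + 0.1066×628.18 + 0.1091×537.50 + 0.1516×340.58 + 0.1769×197.93 + 0.1491×165.14 + 0.2528×54.05 = 285.8909 per 100 000.
Difference = 292.2134 − 285.8909 = 6.3224.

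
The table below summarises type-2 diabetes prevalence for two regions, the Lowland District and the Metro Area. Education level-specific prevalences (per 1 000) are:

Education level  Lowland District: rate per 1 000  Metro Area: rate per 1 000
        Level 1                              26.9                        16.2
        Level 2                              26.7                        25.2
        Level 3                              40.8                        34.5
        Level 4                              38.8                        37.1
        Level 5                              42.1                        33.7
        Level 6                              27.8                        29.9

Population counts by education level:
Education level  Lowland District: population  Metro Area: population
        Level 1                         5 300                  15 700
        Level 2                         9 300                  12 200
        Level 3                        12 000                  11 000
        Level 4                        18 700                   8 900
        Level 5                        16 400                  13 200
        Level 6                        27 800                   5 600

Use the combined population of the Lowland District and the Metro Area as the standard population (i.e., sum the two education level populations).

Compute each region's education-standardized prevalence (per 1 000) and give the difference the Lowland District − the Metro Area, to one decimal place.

4.0

Combined standard total = 156 100; weights = 0.1345, 0.1377, 0.1473, 0.1768, 0.1896, 0.2140.
The Lowland District: 0.1345×26.9 + 0.1377×26.7 + 0.1473×40.8 + 0.1768×38.8 + 0.1896×42.1 + 0.2140×27.8 = 34.0994 per 1 000.
The Metro Area: 0.1345×16.2 + 0.1377×25.2 + 0.1473×34.5 + 0.1768×37.1 + 0.1896×33.7 + 0.2140×29.9 = 30.0810 per 1 000.
Difference = 34.0994 − 30.0810 = 4.0184.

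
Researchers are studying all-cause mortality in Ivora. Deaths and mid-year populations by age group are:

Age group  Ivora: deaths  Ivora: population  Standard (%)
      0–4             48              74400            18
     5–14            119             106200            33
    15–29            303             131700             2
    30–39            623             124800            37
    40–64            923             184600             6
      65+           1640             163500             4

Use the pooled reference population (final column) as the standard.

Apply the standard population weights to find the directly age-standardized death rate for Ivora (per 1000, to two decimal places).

3.08

Age-specific rates per 1000 for Ivora: 0.645, 1.121, 2.301, 4.992, 5.000, 10.031.
Standard weights: 0.18, 0.33, 0.02, 0.37, 0.06, 0.04.
Standardized rate: 0.1800×0.645 + 0.3300×1.121 + 0.0200×2.301 + 0.3700×4.992 + 0.0600×5.000 + 0.0400×10.031 = 3.0802 per 1000.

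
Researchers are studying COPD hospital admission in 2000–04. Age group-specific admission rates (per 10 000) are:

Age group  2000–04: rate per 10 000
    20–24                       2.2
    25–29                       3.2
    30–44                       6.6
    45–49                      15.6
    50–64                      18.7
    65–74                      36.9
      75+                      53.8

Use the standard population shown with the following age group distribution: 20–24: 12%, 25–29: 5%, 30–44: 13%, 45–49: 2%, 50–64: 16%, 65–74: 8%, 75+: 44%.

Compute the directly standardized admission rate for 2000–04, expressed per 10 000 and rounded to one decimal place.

31.2

Standard weights: 0.12, 0.05, 0.13, 0.02, 0.16, 0.08, 0.44.
Standardized rate: 0.1200×2.2 + 0.0500×3.2 + 0.1300×6.6 + 0.0200×15.6 + 0.1600×18.7 + 0.0800×36.9 + 0.4400×53.8 = 31.2100 per 10 000.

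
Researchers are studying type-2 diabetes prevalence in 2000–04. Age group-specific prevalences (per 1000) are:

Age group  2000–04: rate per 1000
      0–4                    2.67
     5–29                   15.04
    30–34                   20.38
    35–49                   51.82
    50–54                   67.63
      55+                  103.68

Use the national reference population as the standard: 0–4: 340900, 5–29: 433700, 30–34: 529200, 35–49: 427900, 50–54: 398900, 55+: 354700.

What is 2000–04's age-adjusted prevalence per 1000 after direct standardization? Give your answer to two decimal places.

Standard total = 2485300; weights = 0.1372, 0.1745, 0.2129, 0.1722, 0.1605, 0.1427.
Standardized rate: 0.1372×2.67 + 0.1745×15.04 + 0.2129×20.38 + 0.1722×51.82 + 0.1605×67.63 + 0.1427×103.68 = 41.9043 per 1000.

41.90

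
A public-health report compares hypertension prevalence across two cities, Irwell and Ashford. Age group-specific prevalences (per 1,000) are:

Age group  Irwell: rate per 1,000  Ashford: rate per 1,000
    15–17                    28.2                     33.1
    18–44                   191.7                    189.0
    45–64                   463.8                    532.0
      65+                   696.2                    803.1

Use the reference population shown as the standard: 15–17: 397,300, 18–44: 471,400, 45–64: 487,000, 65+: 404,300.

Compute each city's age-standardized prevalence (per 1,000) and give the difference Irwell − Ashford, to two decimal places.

Standard total = 1,760,000; weights = 0.2257, 0.2678, 0.2767, 0.2297.
Irwell: 0.2257×28.2 + 0.2678×191.7 + 0.2767×463.8 + 0.2297×696.2 = 345.9747 per 1,000.
Ashford: 0.2257×33.1 + 0.2678×189.0 + 0.2767×532.0 + 0.2297×803.1 = 389.7855 per 1,000.
Difference = 345.9747 − 389.7855 = -43.8108.

-43.81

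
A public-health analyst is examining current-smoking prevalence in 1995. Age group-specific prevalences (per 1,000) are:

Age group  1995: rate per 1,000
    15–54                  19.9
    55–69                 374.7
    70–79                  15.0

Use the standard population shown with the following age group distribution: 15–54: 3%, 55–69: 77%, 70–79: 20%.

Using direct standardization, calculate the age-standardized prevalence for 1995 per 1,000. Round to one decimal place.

292.1

Standard weights: 0.03, 0.77, 0.20.
Standardized rate: 0.0300×19.9 + 0.7700×374.7 + 0.2000×15.0 = 292.1160 per 1,000.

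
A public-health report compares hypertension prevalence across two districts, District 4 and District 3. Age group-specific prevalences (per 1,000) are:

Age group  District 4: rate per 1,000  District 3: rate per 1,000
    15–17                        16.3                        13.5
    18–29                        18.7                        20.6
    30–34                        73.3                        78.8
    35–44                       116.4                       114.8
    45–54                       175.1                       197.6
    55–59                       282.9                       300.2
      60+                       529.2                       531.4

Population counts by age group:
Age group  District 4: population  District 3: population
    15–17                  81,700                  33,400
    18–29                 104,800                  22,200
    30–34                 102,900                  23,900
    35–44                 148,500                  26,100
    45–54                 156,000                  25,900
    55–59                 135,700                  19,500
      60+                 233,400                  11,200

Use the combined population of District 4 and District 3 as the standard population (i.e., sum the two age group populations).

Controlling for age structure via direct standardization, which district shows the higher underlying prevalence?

District 3

Combined standard total = 1,125,200; weights = 0.1023, 0.1129, 0.1127, 0.1552, 0.1617, 0.1379, 0.2174.
District 4: 0.1023×16.3 + 0.1129×18.7 + 0.1127×73.3 + 0.1552×116.4 + 0.1617×175.1 + 0.1379×282.9 + 0.2174×529.2 = 212.4671 per 1,000.
District 3: 0.1023×13.5 + 0.1129×20.6 + 0.1127×78.8 + 0.1552×114.8 + 0.1617×197.6 + 0.1379×300.2 + 0.2174×531.4 = 219.2685 per 1,000.
The crude rates (225.69 vs 140.02) would put District 4 higher, but that reflects its age composition; once standardized to a common age structure, District 3 has the higher underlying rate.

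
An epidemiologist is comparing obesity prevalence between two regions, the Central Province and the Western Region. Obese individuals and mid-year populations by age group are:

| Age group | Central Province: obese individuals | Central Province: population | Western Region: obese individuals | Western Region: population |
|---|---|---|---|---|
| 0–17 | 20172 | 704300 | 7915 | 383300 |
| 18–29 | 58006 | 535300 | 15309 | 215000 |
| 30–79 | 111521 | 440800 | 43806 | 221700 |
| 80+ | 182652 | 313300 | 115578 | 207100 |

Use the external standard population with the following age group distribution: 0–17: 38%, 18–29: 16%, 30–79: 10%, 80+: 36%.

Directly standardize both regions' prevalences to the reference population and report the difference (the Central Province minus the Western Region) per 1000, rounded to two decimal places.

Age-specific rates per 1000 for the Central Province: 28.641, 108.362, 252.997, 582.994.
For the Western Region: 20.650, 71.205, 197.591, 558.078.
Standard weights: 0.38, 0.16, 0.10, 0.36.
The Central Province: 0.3800×28.641 + 0.1600×108.362 + 0.1000×252.997 + 0.3600×582.994 = 263.3990 per 1000.
The Western Region: 0.3800×20.650 + 0.1600×71.205 + 0.1000×197.591 + 0.3600×558.078 = 239.9069 per 1000.
Difference = 263.3990 − 239.9069 = 23.4921.

23.49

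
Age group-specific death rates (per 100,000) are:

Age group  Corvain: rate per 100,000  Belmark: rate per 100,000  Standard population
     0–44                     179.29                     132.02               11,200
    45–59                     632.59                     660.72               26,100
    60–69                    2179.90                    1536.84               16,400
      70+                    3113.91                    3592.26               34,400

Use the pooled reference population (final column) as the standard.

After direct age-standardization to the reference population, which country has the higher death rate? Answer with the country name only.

Belmark

Standard total = 88,100; weights = 0.1271, 0.2963, 0.1862, 0.3905.
Corvain: 0.1271×179.29 + 0.2963×632.59 + 0.1862×2179.90 + 0.3905×3113.91 = 1831.8673 per 100,000.
Belmark: 0.1271×132.02 + 0.2963×660.72 + 0.1862×1536.84 + 0.3905×3592.26 = 1901.2637 per 100,000.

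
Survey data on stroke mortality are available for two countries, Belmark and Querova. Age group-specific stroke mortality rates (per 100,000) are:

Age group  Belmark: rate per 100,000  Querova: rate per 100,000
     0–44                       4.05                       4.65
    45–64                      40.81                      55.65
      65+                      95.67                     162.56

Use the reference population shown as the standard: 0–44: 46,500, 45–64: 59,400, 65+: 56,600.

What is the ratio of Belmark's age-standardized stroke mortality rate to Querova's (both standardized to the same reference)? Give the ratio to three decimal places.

0.631

Standard total = 162,500; weights = 0.2862, 0.3655, 0.3483.
Belmark: 0.2862×4.05 + 0.3655×40.81 + 0.3483×95.67 = 49.3991 per 100,000.
Querova: 0.2862×4.65 + 0.3655×55.65 + 0.3483×162.56 = 78.2937 per 100,000.
Ratio = 49.3991 ÷ 78.2937 = 0.63095.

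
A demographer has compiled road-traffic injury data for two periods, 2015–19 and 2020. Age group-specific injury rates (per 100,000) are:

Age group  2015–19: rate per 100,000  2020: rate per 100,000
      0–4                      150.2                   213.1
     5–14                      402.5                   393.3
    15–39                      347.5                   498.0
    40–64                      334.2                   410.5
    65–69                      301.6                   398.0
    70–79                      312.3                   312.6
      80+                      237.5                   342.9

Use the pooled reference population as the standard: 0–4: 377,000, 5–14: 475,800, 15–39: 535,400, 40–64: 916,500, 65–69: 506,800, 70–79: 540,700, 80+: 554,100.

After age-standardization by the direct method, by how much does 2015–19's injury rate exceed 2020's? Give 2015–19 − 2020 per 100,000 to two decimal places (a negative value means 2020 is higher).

-70.98

Standard total = 3,906,300; weights = 0.0965, 0.1218, 0.1371, 0.2346, 0.1297, 0.1384, 0.1418.
2015–19: 0.0965×150.2 + 0.1218×402.5 + 0.1371×347.5 + 0.2346×334.2 + 0.1297×301.6 + 0.1384×312.3 + 0.1418×237.5 = 305.6066 per 100,000.
2020: 0.0965×213.1 + 0.1218×393.3 + 0.1371×498.0 + 0.2346×410.5 + 0.1297×398.0 + 0.1384×312.6 + 0.1418×342.9 = 376.5849 per 100,000.
Difference = 305.6066 − 376.5849 = -70.9783.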